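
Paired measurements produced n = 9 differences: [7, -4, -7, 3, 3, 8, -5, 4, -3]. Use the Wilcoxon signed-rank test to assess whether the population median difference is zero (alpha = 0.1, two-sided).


Step 1: Drop any zero differences (none here) and take |d_i|.
|d| = [7, 4, 7, 3, 3, 8, 5, 4, 3]
Step 2: Midrank |d_i| (ties get averaged ranks).
ranks: |7|->7.5, |4|->4.5, |7|->7.5, |3|->2, |3|->2, |8|->9, |5|->6, |4|->4.5, |3|->2
Step 3: Attach original signs; sum ranks with positive sign and with negative sign.
W+ = 7.5 + 2 + 2 + 9 + 4.5 = 25
W- = 4.5 + 7.5 + 6 + 2 = 20
(Check: W+ + W- = 45 should equal n(n+1)/2 = 45.)
Step 4: Test statistic W = min(W+, W-) = 20.
Step 5: Ties in |d|, so use the tie-corrected normal approximation.
        E[W] = n(n+1)/4 = 9*10/4 = 22.5.
        Tie groups: |d|=3 (t=3), |d|=4 (t=2), |d|=7 (t=2); sum(t^3 - t) = 36.
        Var[W] = n(n+1)(2n+1)/24 - sum(t^3-t)/48 = 1710/24 - 36/48 = 70.5.
        z = (W - E[W]) / sqrt(Var[W]) = (20 - 22.5) / 8.3964 = -0.2977.
        Two-sided p = 2*Phi(z) = 0.765897.
Step 6: alpha = 0.1. fail to reject H0.

W+ = 25, W- = 20, W = min = 20, p = 0.765897, fail to reject H0.


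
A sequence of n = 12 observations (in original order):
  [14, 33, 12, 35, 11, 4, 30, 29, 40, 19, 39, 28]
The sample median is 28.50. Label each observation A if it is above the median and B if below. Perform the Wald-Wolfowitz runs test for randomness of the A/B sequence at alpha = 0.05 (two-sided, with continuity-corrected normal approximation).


Step 1: Compute median = 28.50; label A = above, B = below.
Labels in order: BABABBAAABAB  (n_A = 6, n_B = 6)
Step 2: Count runs R = 9.
Step 3: Under H0 (random ordering), E[R] = 2*n_A*n_B/(n_A+n_B) + 1 = 2*6*6/12 + 1 = 7.0000.
        Var[R] = 2*n_A*n_B*(2*n_A*n_B - n_A - n_B) / ((n_A+n_B)^2 * (n_A+n_B-1)) = 4320/1584 = 2.7273.
        SD[R] = 1.6514.
Step 4: Continuity-corrected z = (R - 0.5 - E[R]) / SD[R] = (9 - 0.5 - 7.0000) / 1.6514 = 0.9083.
Step 5: Two-sided p-value via normal approximation = 2*(1 - Phi(|z|)) = 0.363722.
Step 6: alpha = 0.05. fail to reject H0.

R = 9, z = 0.9083, p = 0.363722, fail to reject H0.


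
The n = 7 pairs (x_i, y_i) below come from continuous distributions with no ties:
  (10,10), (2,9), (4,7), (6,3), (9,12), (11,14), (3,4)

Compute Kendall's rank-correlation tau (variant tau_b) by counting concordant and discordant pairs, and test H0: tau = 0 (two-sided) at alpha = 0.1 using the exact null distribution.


Step 1: Enumerate the 21 unordered pairs (i,j) with i<j and classify each by sign(x_j-x_i) * sign(y_j-y_i).
  (1,2):dx=-8,dy=-1->C; (1,3):dx=-6,dy=-3->C; (1,4):dx=-4,dy=-7->C; (1,5):dx=-1,dy=+2->D
  (1,6):dx=+1,dy=+4->C; (1,7):dx=-7,dy=-6->C; (2,3):dx=+2,dy=-2->D; (2,4):dx=+4,dy=-6->D
  (2,5):dx=+7,dy=+3->C; (2,6):dx=+9,dy=+5->C; (2,7):dx=+1,dy=-5->D; (3,4):dx=+2,dy=-4->D
  (3,5):dx=+5,dy=+5->C; (3,6):dx=+7,dy=+7->C; (3,7):dx=-1,dy=-3->C; (4,5):dx=+3,dy=+9->C
  (4,6):dx=+5,dy=+11->C; (4,7):dx=-3,dy=+1->D; (5,6):dx=+2,dy=+2->C; (5,7):dx=-6,dy=-8->C
  (6,7):dx=-8,dy=-10->C
Step 2: C = 15, D = 6, total pairs = 21.
Step 3: tau = (C - D)/(n(n-1)/2) = (15 - 6)/21 = 0.428571.
Step 4: Exact two-sided p-value (enumerate n! = 5040 permutations of y under H0): p = 0.238889.
Step 5: alpha = 0.1. fail to reject H0.

tau_b = 0.4286 (C=15, D=6), p = 0.238889, fail to reject H0.


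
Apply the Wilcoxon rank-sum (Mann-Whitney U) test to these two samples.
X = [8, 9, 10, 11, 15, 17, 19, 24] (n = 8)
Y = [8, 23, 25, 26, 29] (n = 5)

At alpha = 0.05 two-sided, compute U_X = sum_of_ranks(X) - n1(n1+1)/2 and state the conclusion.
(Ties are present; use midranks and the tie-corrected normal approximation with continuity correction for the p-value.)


Step 1: Combine and sort all 13 observations; assign midranks.
sorted (value, group): (8,X), (8,Y), (9,X), (10,X), (11,X), (15,X), (17,X), (19,X), (23,Y), (24,X), (25,Y), (26,Y), (29,Y)
ranks: 8->1.5, 8->1.5, 9->3, 10->4, 11->5, 15->6, 17->7, 19->8, 23->9, 24->10, 25->11, 26->12, 29->13
Step 2: Rank sum for X: R1 = 1.5 + 3 + 4 + 5 + 6 + 7 + 8 + 10 = 44.5.
Step 3: U_X = R1 - n1(n1+1)/2 = 44.5 - 8*9/2 = 44.5 - 36 = 8.5.
       U_Y = n1*n2 - U_X = 40 - 8.5 = 31.5.
Step 4: Ties are present, so use the tie-corrected normal approximation (with continuity correction) for the p-value.
Step 5: p-value = 0.106864; compare to alpha = 0.05. fail to reject H0.

U_X = 8.5, p = 0.106864, fail to reject H0 at alpha = 0.05.


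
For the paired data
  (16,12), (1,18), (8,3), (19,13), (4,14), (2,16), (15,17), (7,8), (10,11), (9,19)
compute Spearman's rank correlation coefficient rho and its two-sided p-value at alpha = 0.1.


Step 1: Rank x and y separately (midranks; no ties here).
rank(x): 16->9, 1->1, 8->5, 19->10, 4->3, 2->2, 15->8, 7->4, 10->7, 9->6
rank(y): 12->4, 18->9, 3->1, 13->5, 14->6, 16->7, 17->8, 8->2, 11->3, 19->10
Step 2: d_i = R_x(i) - R_y(i); compute d_i^2.
  (9-4)^2=25, (1-9)^2=64, (5-1)^2=16, (10-5)^2=25, (3-6)^2=9, (2-7)^2=25, (8-8)^2=0, (4-2)^2=4, (7-3)^2=16, (6-10)^2=16
sum(d^2) = 200.
Step 3: rho = 1 - 6*200 / (10*(10^2 - 1)) = 1 - 1200/990 = -0.212121.
Step 4: Under H0, t = rho * sqrt((n-2)/(1-rho^2)) = -0.6139 ~ t(8).
Step 5: Two-sided p-value from the t-distribution with 8 df = 0.556306.
Step 6: alpha = 0.1. fail to reject H0.

rho = -0.2121, p = 0.556306, fail to reject H0 at alpha = 0.1.


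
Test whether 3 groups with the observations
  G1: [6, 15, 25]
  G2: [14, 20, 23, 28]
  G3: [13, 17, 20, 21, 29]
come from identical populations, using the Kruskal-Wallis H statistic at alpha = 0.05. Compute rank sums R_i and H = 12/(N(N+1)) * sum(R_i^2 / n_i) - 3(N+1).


Step 1: Combine all N = 12 observations and assign midranks.
sorted (value, group, rank): (6,G1,1), (13,G3,2), (14,G2,3), (15,G1,4), (17,G3,5), (20,G2,6.5), (20,G3,6.5), (21,G3,8), (23,G2,9), (25,G1,10), (28,G2,11), (29,G3,12)
Step 2: Sum ranks within each group.
R_1 = 15 (n_1 = 3)
R_2 = 29.5 (n_2 = 4)
R_3 = 33.5 (n_3 = 5)
Step 3: H = 12/(N(N+1)) * sum(R_i^2/n_i) - 3(N+1)
     = 12/(12*13) * (15^2/3 + 29.5^2/4 + 33.5^2/5) - 3*13
     = 0.076923 * 517.013 - 39
     = 0.770192.
Step 4: Ties present; correction factor C = 1 - 6/(12^3 - 12) = 0.996503. Corrected H = 0.770192 / 0.996503 = 0.772895.
Step 5: Under H0, H ~ chi^2(2); p-value = 0.679466.
Step 6: alpha = 0.05. fail to reject H0.

H = 0.7729, df = 2, p = 0.679466, fail to reject H0.


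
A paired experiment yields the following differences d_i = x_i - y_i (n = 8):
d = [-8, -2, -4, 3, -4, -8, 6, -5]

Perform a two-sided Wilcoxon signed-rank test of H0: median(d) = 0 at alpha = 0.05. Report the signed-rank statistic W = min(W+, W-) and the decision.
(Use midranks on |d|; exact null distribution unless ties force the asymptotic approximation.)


Step 1: Drop any zero differences (none here) and take |d_i|.
|d| = [8, 2, 4, 3, 4, 8, 6, 5]
Step 2: Midrank |d_i| (ties get averaged ranks).
ranks: |8|->7.5, |2|->1, |4|->3.5, |3|->2, |4|->3.5, |8|->7.5, |6|->6, |5|->5
Step 3: Attach original signs; sum ranks with positive sign and with negative sign.
W+ = 2 + 6 = 8
W- = 7.5 + 1 + 3.5 + 3.5 + 7.5 + 5 = 28
(Check: W+ + W- = 36 should equal n(n+1)/2 = 36.)
Step 4: Test statistic W = min(W+, W-) = 8.
Step 5: Ties in |d|, so use the tie-corrected normal approximation.
        E[W] = n(n+1)/4 = 8*9/4 = 18.
        Tie groups: |d|=4 (t=2), |d|=8 (t=2); sum(t^3 - t) = 12.
        Var[W] = n(n+1)(2n+1)/24 - sum(t^3-t)/48 = 1224/24 - 12/48 = 50.75.
        z = (W - E[W]) / sqrt(Var[W]) = (8 - 18) / 7.1239 = -1.4037.
        Two-sided p = 2*Phi(z) = 0.160401.
Step 6: alpha = 0.05. fail to reject H0.

W+ = 8, W- = 28, W = min = 8, p = 0.160401, fail to reject H0.


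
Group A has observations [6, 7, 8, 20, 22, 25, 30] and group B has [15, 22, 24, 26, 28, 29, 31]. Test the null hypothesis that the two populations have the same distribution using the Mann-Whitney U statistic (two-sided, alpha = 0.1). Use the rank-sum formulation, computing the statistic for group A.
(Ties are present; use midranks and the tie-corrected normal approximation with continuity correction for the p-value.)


Step 1: Combine and sort all 14 observations; assign midranks.
sorted (value, group): (6,X), (7,X), (8,X), (15,Y), (20,X), (22,X), (22,Y), (24,Y), (25,X), (26,Y), (28,Y), (29,Y), (30,X), (31,Y)
ranks: 6->1, 7->2, 8->3, 15->4, 20->5, 22->6.5, 22->6.5, 24->8, 25->9, 26->10, 28->11, 29->12, 30->13, 31->14
Step 2: Rank sum for X: R1 = 1 + 2 + 3 + 5 + 6.5 + 9 + 13 = 39.5.
Step 3: U_X = R1 - n1(n1+1)/2 = 39.5 - 7*8/2 = 39.5 - 28 = 11.5.
       U_Y = n1*n2 - U_X = 49 - 11.5 = 37.5.
Step 4: Ties are present, so use the tie-corrected normal approximation (with continuity correction) for the p-value.
Step 5: p-value = 0.109832; compare to alpha = 0.1. fail to reject H0.

U_X = 11.5, p = 0.109832, fail to reject H0 at alpha = 0.1.


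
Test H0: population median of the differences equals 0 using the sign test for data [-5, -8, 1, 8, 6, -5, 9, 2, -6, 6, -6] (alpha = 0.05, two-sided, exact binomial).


Step 1: Discard zero differences. Original n = 11; n_eff = number of nonzero differences = 11.
Nonzero differences (with sign): -5, -8, +1, +8, +6, -5, +9, +2, -6, +6, -6
Step 2: Count signs: positive = 6, negative = 5.
Step 3: Under H0: P(positive) = 0.5, so the number of positives S ~ Bin(11, 0.5).
Step 4: Two-sided exact p-value = sum of Bin(11,0.5) probabilities at or below the observed probability = 1.000000.
Step 5: alpha = 0.05. fail to reject H0.

n_eff = 11, pos = 6, neg = 5, p = 1.000000, fail to reject H0.


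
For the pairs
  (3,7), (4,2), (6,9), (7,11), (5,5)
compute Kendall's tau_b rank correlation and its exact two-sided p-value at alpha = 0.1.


Step 1: Enumerate the 10 unordered pairs (i,j) with i<j and classify each by sign(x_j-x_i) * sign(y_j-y_i).
  (1,2):dx=+1,dy=-5->D; (1,3):dx=+3,dy=+2->C; (1,4):dx=+4,dy=+4->C; (1,5):dx=+2,dy=-2->D
  (2,3):dx=+2,dy=+7->C; (2,4):dx=+3,dy=+9->C; (2,5):dx=+1,dy=+3->C; (3,4):dx=+1,dy=+2->C
  (3,5):dx=-1,dy=-4->C; (4,5):dx=-2,dy=-6->C
Step 2: C = 8, D = 2, total pairs = 10.
Step 3: tau = (C - D)/(n(n-1)/2) = (8 - 2)/10 = 0.600000.
Step 4: Exact two-sided p-value (enumerate n! = 120 permutations of y under H0): p = 0.233333.
Step 5: alpha = 0.1. fail to reject H0.

tau_b = 0.6000 (C=8, D=2), p = 0.233333, fail to reject H0.


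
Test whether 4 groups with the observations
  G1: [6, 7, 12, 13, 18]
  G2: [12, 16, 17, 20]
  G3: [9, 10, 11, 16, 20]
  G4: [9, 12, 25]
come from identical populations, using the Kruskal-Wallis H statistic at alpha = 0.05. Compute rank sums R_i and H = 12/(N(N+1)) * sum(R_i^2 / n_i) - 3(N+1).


Step 1: Combine all N = 17 observations and assign midranks.
sorted (value, group, rank): (6,G1,1), (7,G1,2), (9,G3,3.5), (9,G4,3.5), (10,G3,5), (11,G3,6), (12,G1,8), (12,G2,8), (12,G4,8), (13,G1,10), (16,G2,11.5), (16,G3,11.5), (17,G2,13), (18,G1,14), (20,G2,15.5), (20,G3,15.5), (25,G4,17)
Step 2: Sum ranks within each group.
R_1 = 35 (n_1 = 5)
R_2 = 48 (n_2 = 4)
R_3 = 41.5 (n_3 = 5)
R_4 = 28.5 (n_4 = 3)
Step 3: H = 12/(N(N+1)) * sum(R_i^2/n_i) - 3(N+1)
     = 12/(17*18) * (35^2/5 + 48^2/4 + 41.5^2/5 + 28.5^2/3) - 3*18
     = 0.039216 * 1436.2 - 54
     = 2.321569.
Step 4: Ties present; correction factor C = 1 - 42/(17^3 - 17) = 0.991422. Corrected H = 2.321569 / 0.991422 = 2.341656.
Step 5: Under H0, H ~ chi^2(3); p-value = 0.504588.
Step 6: alpha = 0.05. fail to reject H0.

H = 2.3417, df = 3, p = 0.504588, fail to reject H0.


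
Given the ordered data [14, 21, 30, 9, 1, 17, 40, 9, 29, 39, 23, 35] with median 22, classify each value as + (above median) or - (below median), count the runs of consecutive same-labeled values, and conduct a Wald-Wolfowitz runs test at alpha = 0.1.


Step 1: Compute median = 22; label A = above, B = below.
Labels in order: BBABBBABAAAA  (n_A = 6, n_B = 6)
Step 2: Count runs R = 6.
Step 3: Under H0 (random ordering), E[R] = 2*n_A*n_B/(n_A+n_B) + 1 = 2*6*6/12 + 1 = 7.0000.
        Var[R] = 2*n_A*n_B*(2*n_A*n_B - n_A - n_B) / ((n_A+n_B)^2 * (n_A+n_B-1)) = 4320/1584 = 2.7273.
        SD[R] = 1.6514.
Step 4: Continuity-corrected z = (R + 0.5 - E[R]) / SD[R] = (6 + 0.5 - 7.0000) / 1.6514 = -0.3028.
Step 5: Two-sided p-value via normal approximation = 2*(1 - Phi(|z|)) = 0.762069.
Step 6: alpha = 0.1. fail to reject H0.

R = 6, z = -0.3028, p = 0.762069, fail to reject H0.


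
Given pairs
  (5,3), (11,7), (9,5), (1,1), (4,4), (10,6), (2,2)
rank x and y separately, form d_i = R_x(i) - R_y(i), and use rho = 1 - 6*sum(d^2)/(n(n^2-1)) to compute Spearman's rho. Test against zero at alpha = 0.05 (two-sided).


Step 1: Rank x and y separately (midranks; no ties here).
rank(x): 5->4, 11->7, 9->5, 1->1, 4->3, 10->6, 2->2
rank(y): 3->3, 7->7, 5->5, 1->1, 4->4, 6->6, 2->2
Step 2: d_i = R_x(i) - R_y(i); compute d_i^2.
  (4-3)^2=1, (7-7)^2=0, (5-5)^2=0, (1-1)^2=0, (3-4)^2=1, (6-6)^2=0, (2-2)^2=0
sum(d^2) = 2.
Step 3: rho = 1 - 6*2 / (7*(7^2 - 1)) = 1 - 12/336 = 0.964286.
Step 4: Under H0, t = rho * sqrt((n-2)/(1-rho^2)) = 8.1408 ~ t(5).
Step 5: Two-sided p-value from the t-distribution with 5 df = 0.000454.
Step 6: alpha = 0.05. reject H0.

rho = 0.9643, p = 0.000454, reject H0 at alpha = 0.05.


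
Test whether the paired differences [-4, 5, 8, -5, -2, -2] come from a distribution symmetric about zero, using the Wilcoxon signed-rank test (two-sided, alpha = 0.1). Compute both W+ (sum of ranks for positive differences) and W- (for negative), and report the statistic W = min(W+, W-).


Step 1: Drop any zero differences (none here) and take |d_i|.
|d| = [4, 5, 8, 5, 2, 2]
Step 2: Midrank |d_i| (ties get averaged ranks).
ranks: |4|->3, |5|->4.5, |8|->6, |5|->4.5, |2|->1.5, |2|->1.5
Step 3: Attach original signs; sum ranks with positive sign and with negative sign.
W+ = 4.5 + 6 = 10.5
W- = 3 + 4.5 + 1.5 + 1.5 = 10.5
(Check: W+ + W- = 21 should equal n(n+1)/2 = 21.)
Step 4: Test statistic W = min(W+, W-) = 10.5.
Step 5: Ties in |d|, so use the tie-corrected normal approximation.
        E[W] = n(n+1)/4 = 6*7/4 = 10.5.
        Tie groups: |d|=2 (t=2), |d|=5 (t=2); sum(t^3 - t) = 12.
        Var[W] = n(n+1)(2n+1)/24 - sum(t^3-t)/48 = 546/24 - 12/48 = 22.5.
        z = (W - E[W]) / sqrt(Var[W]) = (10.5 - 10.5) / 4.7434 = 0.0000.
        Two-sided p = 2*Phi(z) = 1.000000.
Step 6: alpha = 0.1. fail to reject H0.

W+ = 10.5, W- = 10.5, W = min = 10.5, p = 1.000000, fail to reject H0.


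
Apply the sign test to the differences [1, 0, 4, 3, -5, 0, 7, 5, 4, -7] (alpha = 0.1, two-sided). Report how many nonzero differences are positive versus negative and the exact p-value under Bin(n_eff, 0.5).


Step 1: Discard zero differences. Original n = 10; n_eff = number of nonzero differences = 8.
Nonzero differences (with sign): +1, +4, +3, -5, +7, +5, +4, -7
Step 2: Count signs: positive = 6, negative = 2.
Step 3: Under H0: P(positive) = 0.5, so the number of positives S ~ Bin(8, 0.5).
Step 4: Two-sided exact p-value = sum of Bin(8,0.5) probabilities at or below the observed probability = 0.289062.
Step 5: alpha = 0.1. fail to reject H0.

n_eff = 8, pos = 6, neg = 2, p = 0.289062, fail to reject H0.


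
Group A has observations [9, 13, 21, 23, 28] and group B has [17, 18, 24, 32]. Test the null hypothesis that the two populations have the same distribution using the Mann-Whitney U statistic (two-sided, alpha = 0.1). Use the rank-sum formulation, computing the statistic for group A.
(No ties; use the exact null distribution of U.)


Step 1: Combine and sort all 9 observations; assign midranks.
sorted (value, group): (9,X), (13,X), (17,Y), (18,Y), (21,X), (23,X), (24,Y), (28,X), (32,Y)
ranks: 9->1, 13->2, 17->3, 18->4, 21->5, 23->6, 24->7, 28->8, 32->9
Step 2: Rank sum for X: R1 = 1 + 2 + 5 + 6 + 8 = 22.
Step 3: U_X = R1 - n1(n1+1)/2 = 22 - 5*6/2 = 22 - 15 = 7.
       U_Y = n1*n2 - U_X = 20 - 7 = 13.
Step 4: No ties, so the exact null distribution of U (based on enumerating the C(9,5) = 126 equally likely rank assignments) gives the two-sided p-value.
Step 5: p-value = 0.555556; compare to alpha = 0.1. fail to reject H0.

U_X = 7, p = 0.555556, fail to reject H0 at alpha = 0.1.


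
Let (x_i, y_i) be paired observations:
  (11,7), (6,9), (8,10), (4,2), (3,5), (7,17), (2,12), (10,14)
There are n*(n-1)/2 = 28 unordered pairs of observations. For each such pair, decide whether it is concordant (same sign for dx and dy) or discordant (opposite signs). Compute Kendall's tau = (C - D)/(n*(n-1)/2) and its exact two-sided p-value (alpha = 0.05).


Step 1: Enumerate the 28 unordered pairs (i,j) with i<j and classify each by sign(x_j-x_i) * sign(y_j-y_i).
  (1,2):dx=-5,dy=+2->D; (1,3):dx=-3,dy=+3->D; (1,4):dx=-7,dy=-5->C; (1,5):dx=-8,dy=-2->C
  (1,6):dx=-4,dy=+10->D; (1,7):dx=-9,dy=+5->D; (1,8):dx=-1,dy=+7->D; (2,3):dx=+2,dy=+1->C
  (2,4):dx=-2,dy=-7->C; (2,5):dx=-3,dy=-4->C; (2,6):dx=+1,dy=+8->C; (2,7):dx=-4,dy=+3->D
  (2,8):dx=+4,dy=+5->C; (3,4):dx=-4,dy=-8->C; (3,5):dx=-5,dy=-5->C; (3,6):dx=-1,dy=+7->D
  (3,7):dx=-6,dy=+2->D; (3,8):dx=+2,dy=+4->C; (4,5):dx=-1,dy=+3->D; (4,6):dx=+3,dy=+15->C
  (4,7):dx=-2,dy=+10->D; (4,8):dx=+6,dy=+12->C; (5,6):dx=+4,dy=+12->C; (5,7):dx=-1,dy=+7->D
  (5,8):dx=+7,dy=+9->C; (6,7):dx=-5,dy=-5->C; (6,8):dx=+3,dy=-3->D; (7,8):dx=+8,dy=+2->C
Step 2: C = 16, D = 12, total pairs = 28.
Step 3: tau = (C - D)/(n(n-1)/2) = (16 - 12)/28 = 0.142857.
Step 4: Exact two-sided p-value (enumerate n! = 40320 permutations of y under H0): p = 0.719544.
Step 5: alpha = 0.05. fail to reject H0.

tau_b = 0.1429 (C=16, D=12), p = 0.719544, fail to reject H0.


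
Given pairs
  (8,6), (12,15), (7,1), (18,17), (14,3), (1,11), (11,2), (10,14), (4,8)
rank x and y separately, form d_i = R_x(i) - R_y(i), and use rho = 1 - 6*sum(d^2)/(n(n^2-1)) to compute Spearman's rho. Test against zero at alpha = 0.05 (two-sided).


Step 1: Rank x and y separately (midranks; no ties here).
rank(x): 8->4, 12->7, 7->3, 18->9, 14->8, 1->1, 11->6, 10->5, 4->2
rank(y): 6->4, 15->8, 1->1, 17->9, 3->3, 11->6, 2->2, 14->7, 8->5
Step 2: d_i = R_x(i) - R_y(i); compute d_i^2.
  (4-4)^2=0, (7-8)^2=1, (3-1)^2=4, (9-9)^2=0, (8-3)^2=25, (1-6)^2=25, (6-2)^2=16, (5-7)^2=4, (2-5)^2=9
sum(d^2) = 84.
Step 3: rho = 1 - 6*84 / (9*(9^2 - 1)) = 1 - 504/720 = 0.300000.
Step 4: Under H0, t = rho * sqrt((n-2)/(1-rho^2)) = 0.8321 ~ t(7).
Step 5: Two-sided p-value from the t-distribution with 7 df = 0.432845.
Step 6: alpha = 0.05. fail to reject H0.

rho = 0.3000, p = 0.432845, fail to reject H0 at alpha = 0.05.


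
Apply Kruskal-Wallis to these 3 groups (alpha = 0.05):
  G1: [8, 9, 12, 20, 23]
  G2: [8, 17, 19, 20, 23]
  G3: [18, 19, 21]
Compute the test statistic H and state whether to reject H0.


Step 1: Combine all N = 13 observations and assign midranks.
sorted (value, group, rank): (8,G1,1.5), (8,G2,1.5), (9,G1,3), (12,G1,4), (17,G2,5), (18,G3,6), (19,G2,7.5), (19,G3,7.5), (20,G1,9.5), (20,G2,9.5), (21,G3,11), (23,G1,12.5), (23,G2,12.5)
Step 2: Sum ranks within each group.
R_1 = 30.5 (n_1 = 5)
R_2 = 36 (n_2 = 5)
R_3 = 24.5 (n_3 = 3)
Step 3: H = 12/(N(N+1)) * sum(R_i^2/n_i) - 3(N+1)
     = 12/(13*14) * (30.5^2/5 + 36^2/5 + 24.5^2/3) - 3*14
     = 0.065934 * 645.333 - 42
     = 0.549451.
Step 4: Ties present; correction factor C = 1 - 24/(13^3 - 13) = 0.989011. Corrected H = 0.549451 / 0.989011 = 0.555556.
Step 5: Under H0, H ~ chi^2(2); p-value = 0.757465.
Step 6: alpha = 0.05. fail to reject H0.

H = 0.5556, df = 2, p = 0.757465, fail to reject H0.


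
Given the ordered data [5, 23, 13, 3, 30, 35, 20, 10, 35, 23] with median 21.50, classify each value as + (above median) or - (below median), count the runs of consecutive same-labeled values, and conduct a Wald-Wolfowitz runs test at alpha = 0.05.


Step 1: Compute median = 21.50; label A = above, B = below.
Labels in order: BABBAABBAA  (n_A = 5, n_B = 5)
Step 2: Count runs R = 6.
Step 3: Under H0 (random ordering), E[R] = 2*n_A*n_B/(n_A+n_B) + 1 = 2*5*5/10 + 1 = 6.0000.
        Var[R] = 2*n_A*n_B*(2*n_A*n_B - n_A - n_B) / ((n_A+n_B)^2 * (n_A+n_B-1)) = 2000/900 = 2.2222.
        SD[R] = 1.4907.
Step 4: R = E[R], so z = 0 with no continuity correction.
Step 5: Two-sided p-value via normal approximation = 2*(1 - Phi(|z|)) = 1.000000.
Step 6: alpha = 0.05. fail to reject H0.

R = 6, z = 0.0000, p = 1.000000, fail to reject H0.


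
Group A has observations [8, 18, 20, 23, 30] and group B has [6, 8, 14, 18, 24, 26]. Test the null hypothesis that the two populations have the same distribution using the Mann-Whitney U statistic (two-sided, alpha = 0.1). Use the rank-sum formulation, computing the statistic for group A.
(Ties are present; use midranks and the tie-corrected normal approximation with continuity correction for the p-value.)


Step 1: Combine and sort all 11 observations; assign midranks.
sorted (value, group): (6,Y), (8,X), (8,Y), (14,Y), (18,X), (18,Y), (20,X), (23,X), (24,Y), (26,Y), (30,X)
ranks: 6->1, 8->2.5, 8->2.5, 14->4, 18->5.5, 18->5.5, 20->7, 23->8, 24->9, 26->10, 30->11
Step 2: Rank sum for X: R1 = 2.5 + 5.5 + 7 + 8 + 11 = 34.
Step 3: U_X = R1 - n1(n1+1)/2 = 34 - 5*6/2 = 34 - 15 = 19.
       U_Y = n1*n2 - U_X = 30 - 19 = 11.
Step 4: Ties are present, so use the tie-corrected normal approximation (with continuity correction) for the p-value.
Step 5: p-value = 0.520916; compare to alpha = 0.1. fail to reject H0.

U_X = 19, p = 0.520916, fail to reject H0 at alpha = 0.1.


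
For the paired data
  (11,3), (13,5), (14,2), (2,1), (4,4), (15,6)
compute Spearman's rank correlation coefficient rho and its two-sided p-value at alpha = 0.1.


Step 1: Rank x and y separately (midranks; no ties here).
rank(x): 11->3, 13->4, 14->5, 2->1, 4->2, 15->6
rank(y): 3->3, 5->5, 2->2, 1->1, 4->4, 6->6
Step 2: d_i = R_x(i) - R_y(i); compute d_i^2.
  (3-3)^2=0, (4-5)^2=1, (5-2)^2=9, (1-1)^2=0, (2-4)^2=4, (6-6)^2=0
sum(d^2) = 14.
Step 3: rho = 1 - 6*14 / (6*(6^2 - 1)) = 1 - 84/210 = 0.600000.
Step 4: Under H0, t = rho * sqrt((n-2)/(1-rho^2)) = 1.5000 ~ t(4).
Step 5: Two-sided p-value from the t-distribution with 4 df = 0.208000.
Step 6: alpha = 0.1. fail to reject H0.

rho = 0.6000, p = 0.208000, fail to reject H0 at alpha = 0.1.


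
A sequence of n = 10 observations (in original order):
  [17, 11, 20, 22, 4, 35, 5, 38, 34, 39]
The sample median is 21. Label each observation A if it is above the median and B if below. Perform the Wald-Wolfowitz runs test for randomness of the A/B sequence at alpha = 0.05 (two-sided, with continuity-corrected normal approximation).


Step 1: Compute median = 21; label A = above, B = below.
Labels in order: BBBABABAAA  (n_A = 5, n_B = 5)
Step 2: Count runs R = 6.
Step 3: Under H0 (random ordering), E[R] = 2*n_A*n_B/(n_A+n_B) + 1 = 2*5*5/10 + 1 = 6.0000.
        Var[R] = 2*n_A*n_B*(2*n_A*n_B - n_A - n_B) / ((n_A+n_B)^2 * (n_A+n_B-1)) = 2000/900 = 2.2222.
        SD[R] = 1.4907.
Step 4: R = E[R], so z = 0 with no continuity correction.
Step 5: Two-sided p-value via normal approximation = 2*(1 - Phi(|z|)) = 1.000000.
Step 6: alpha = 0.05. fail to reject H0.

R = 6, z = 0.0000, p = 1.000000, fail to reject H0.


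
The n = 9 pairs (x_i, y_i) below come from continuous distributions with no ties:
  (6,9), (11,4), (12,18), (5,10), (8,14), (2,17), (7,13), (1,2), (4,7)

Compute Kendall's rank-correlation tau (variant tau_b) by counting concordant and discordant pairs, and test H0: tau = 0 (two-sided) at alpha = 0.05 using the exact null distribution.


Step 1: Enumerate the 36 unordered pairs (i,j) with i<j and classify each by sign(x_j-x_i) * sign(y_j-y_i).
  (1,2):dx=+5,dy=-5->D; (1,3):dx=+6,dy=+9->C; (1,4):dx=-1,dy=+1->D; (1,5):dx=+2,dy=+5->C
  (1,6):dx=-4,dy=+8->D; (1,7):dx=+1,dy=+4->C; (1,8):dx=-5,dy=-7->C; (1,9):dx=-2,dy=-2->C
  (2,3):dx=+1,dy=+14->C; (2,4):dx=-6,dy=+6->D; (2,5):dx=-3,dy=+10->D; (2,6):dx=-9,dy=+13->D
  (2,7):dx=-4,dy=+9->D; (2,8):dx=-10,dy=-2->C; (2,9):dx=-7,dy=+3->D; (3,4):dx=-7,dy=-8->C
  (3,5):dx=-4,dy=-4->C; (3,6):dx=-10,dy=-1->C; (3,7):dx=-5,dy=-5->C; (3,8):dx=-11,dy=-16->C
  (3,9):dx=-8,dy=-11->C; (4,5):dx=+3,dy=+4->C; (4,6):dx=-3,dy=+7->D; (4,7):dx=+2,dy=+3->C
  (4,8):dx=-4,dy=-8->C; (4,9):dx=-1,dy=-3->C; (5,6):dx=-6,dy=+3->D; (5,7):dx=-1,dy=-1->C
  (5,8):dx=-7,dy=-12->C; (5,9):dx=-4,dy=-7->C; (6,7):dx=+5,dy=-4->D; (6,8):dx=-1,dy=-15->C
  (6,9):dx=+2,dy=-10->D; (7,8):dx=-6,dy=-11->C; (7,9):dx=-3,dy=-6->C; (8,9):dx=+3,dy=+5->C
Step 2: C = 24, D = 12, total pairs = 36.
Step 3: tau = (C - D)/(n(n-1)/2) = (24 - 12)/36 = 0.333333.
Step 4: Exact two-sided p-value (enumerate n! = 362880 permutations of y under H0): p = 0.259518.
Step 5: alpha = 0.05. fail to reject H0.

tau_b = 0.3333 (C=24, D=12), p = 0.259518, fail to reject H0.


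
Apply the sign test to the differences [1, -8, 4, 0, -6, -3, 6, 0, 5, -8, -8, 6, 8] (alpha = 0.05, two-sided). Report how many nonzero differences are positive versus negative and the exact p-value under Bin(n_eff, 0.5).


Step 1: Discard zero differences. Original n = 13; n_eff = number of nonzero differences = 11.
Nonzero differences (with sign): +1, -8, +4, -6, -3, +6, +5, -8, -8, +6, +8
Step 2: Count signs: positive = 6, negative = 5.
Step 3: Under H0: P(positive) = 0.5, so the number of positives S ~ Bin(11, 0.5).
Step 4: Two-sided exact p-value = sum of Bin(11,0.5) probabilities at or below the observed probability = 1.000000.
Step 5: alpha = 0.05. fail to reject H0.

n_eff = 11, pos = 6, neg = 5, p = 1.000000, fail to reject H0.


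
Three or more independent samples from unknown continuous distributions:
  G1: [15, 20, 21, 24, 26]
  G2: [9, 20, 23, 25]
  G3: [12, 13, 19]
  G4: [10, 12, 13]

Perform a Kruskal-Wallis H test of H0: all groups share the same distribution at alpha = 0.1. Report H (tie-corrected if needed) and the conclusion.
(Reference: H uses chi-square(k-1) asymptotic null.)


Step 1: Combine all N = 15 observations and assign midranks.
sorted (value, group, rank): (9,G2,1), (10,G4,2), (12,G3,3.5), (12,G4,3.5), (13,G3,5.5), (13,G4,5.5), (15,G1,7), (19,G3,8), (20,G1,9.5), (20,G2,9.5), (21,G1,11), (23,G2,12), (24,G1,13), (25,G2,14), (26,G1,15)
Step 2: Sum ranks within each group.
R_1 = 55.5 (n_1 = 5)
R_2 = 36.5 (n_2 = 4)
R_3 = 17 (n_3 = 3)
R_4 = 11 (n_4 = 3)
Step 3: H = 12/(N(N+1)) * sum(R_i^2/n_i) - 3(N+1)
     = 12/(15*16) * (55.5^2/5 + 36.5^2/4 + 17^2/3 + 11^2/3) - 3*16
     = 0.050000 * 1085.78 - 48
     = 6.288958.
Step 4: Ties present; correction factor C = 1 - 18/(15^3 - 15) = 0.994643. Corrected H = 6.288958 / 0.994643 = 6.322831.
Step 5: Under H0, H ~ chi^2(3); p-value = 0.096918.
Step 6: alpha = 0.1. reject H0.

H = 6.3228, df = 3, p = 0.096918, reject H0.


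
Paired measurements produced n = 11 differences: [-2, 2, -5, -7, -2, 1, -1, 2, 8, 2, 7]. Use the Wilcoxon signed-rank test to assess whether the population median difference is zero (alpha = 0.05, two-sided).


Step 1: Drop any zero differences (none here) and take |d_i|.
|d| = [2, 2, 5, 7, 2, 1, 1, 2, 8, 2, 7]
Step 2: Midrank |d_i| (ties get averaged ranks).
ranks: |2|->5, |2|->5, |5|->8, |7|->9.5, |2|->5, |1|->1.5, |1|->1.5, |2|->5, |8|->11, |2|->5, |7|->9.5
Step 3: Attach original signs; sum ranks with positive sign and with negative sign.
W+ = 5 + 1.5 + 5 + 11 + 5 + 9.5 = 37
W- = 5 + 8 + 9.5 + 5 + 1.5 = 29
(Check: W+ + W- = 66 should equal n(n+1)/2 = 66.)
Step 4: Test statistic W = min(W+, W-) = 29.
Step 5: Ties in |d|, so use the tie-corrected normal approximation.
        E[W] = n(n+1)/4 = 11*12/4 = 33.
        Tie groups: |d|=1 (t=2), |d|=2 (t=5), |d|=7 (t=2); sum(t^3 - t) = 132.
        Var[W] = n(n+1)(2n+1)/24 - sum(t^3-t)/48 = 3036/24 - 132/48 = 123.75.
        z = (W - E[W]) / sqrt(Var[W]) = (29 - 33) / 11.1243 = -0.3596.
        Two-sided p = 2*Phi(z) = 0.719166.
Step 6: alpha = 0.05. fail to reject H0.

W+ = 37, W- = 29, W = min = 29, p = 0.719166, fail to reject H0.


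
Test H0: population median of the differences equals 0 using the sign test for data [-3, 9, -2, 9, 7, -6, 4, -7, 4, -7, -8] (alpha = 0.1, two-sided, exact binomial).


Step 1: Discard zero differences. Original n = 11; n_eff = number of nonzero differences = 11.
Nonzero differences (with sign): -3, +9, -2, +9, +7, -6, +4, -7, +4, -7, -8
Step 2: Count signs: positive = 5, negative = 6.
Step 3: Under H0: P(positive) = 0.5, so the number of positives S ~ Bin(11, 0.5).
Step 4: Two-sided exact p-value = sum of Bin(11,0.5) probabilities at or below the observed probability = 1.000000.
Step 5: alpha = 0.1. fail to reject H0.

n_eff = 11, pos = 5, neg = 6, p = 1.000000, fail to reject H0.


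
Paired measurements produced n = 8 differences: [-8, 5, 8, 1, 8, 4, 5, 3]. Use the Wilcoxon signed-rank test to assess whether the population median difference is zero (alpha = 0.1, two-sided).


Step 1: Drop any zero differences (none here) and take |d_i|.
|d| = [8, 5, 8, 1, 8, 4, 5, 3]
Step 2: Midrank |d_i| (ties get averaged ranks).
ranks: |8|->7, |5|->4.5, |8|->7, |1|->1, |8|->7, |4|->3, |5|->4.5, |3|->2
Step 3: Attach original signs; sum ranks with positive sign and with negative sign.
W+ = 4.5 + 7 + 1 + 7 + 3 + 4.5 + 2 = 29
W- = 7 = 7
(Check: W+ + W- = 36 should equal n(n+1)/2 = 36.)
Step 4: Test statistic W = min(W+, W-) = 7.
Step 5: Ties in |d|, so use the tie-corrected normal approximation.
        E[W] = n(n+1)/4 = 8*9/4 = 18.
        Tie groups: |d|=5 (t=2), |d|=8 (t=3); sum(t^3 - t) = 30.
        Var[W] = n(n+1)(2n+1)/24 - sum(t^3-t)/48 = 1224/24 - 30/48 = 50.375.
        z = (W - E[W]) / sqrt(Var[W]) = (7 - 18) / 7.0975 = -1.5498.
        Two-sided p = 2*Phi(z) = 0.121181.
Step 6: alpha = 0.1. fail to reject H0.

W+ = 29, W- = 7, W = min = 7, p = 0.121181, fail to reject H0.


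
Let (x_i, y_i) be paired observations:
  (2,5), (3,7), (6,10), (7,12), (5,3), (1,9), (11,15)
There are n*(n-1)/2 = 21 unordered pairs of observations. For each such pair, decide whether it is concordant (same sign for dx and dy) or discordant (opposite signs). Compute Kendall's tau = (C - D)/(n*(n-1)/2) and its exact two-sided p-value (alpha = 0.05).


Step 1: Enumerate the 21 unordered pairs (i,j) with i<j and classify each by sign(x_j-x_i) * sign(y_j-y_i).
  (1,2):dx=+1,dy=+2->C; (1,3):dx=+4,dy=+5->C; (1,4):dx=+5,dy=+7->C; (1,5):dx=+3,dy=-2->D
  (1,6):dx=-1,dy=+4->D; (1,7):dx=+9,dy=+10->C; (2,3):dx=+3,dy=+3->C; (2,4):dx=+4,dy=+5->C
  (2,5):dx=+2,dy=-4->D; (2,6):dx=-2,dy=+2->D; (2,7):dx=+8,dy=+8->C; (3,4):dx=+1,dy=+2->C
  (3,5):dx=-1,dy=-7->C; (3,6):dx=-5,dy=-1->C; (3,7):dx=+5,dy=+5->C; (4,5):dx=-2,dy=-9->C
  (4,6):dx=-6,dy=-3->C; (4,7):dx=+4,dy=+3->C; (5,6):dx=-4,dy=+6->D; (5,7):dx=+6,dy=+12->C
  (6,7):dx=+10,dy=+6->C
Step 2: C = 16, D = 5, total pairs = 21.
Step 3: tau = (C - D)/(n(n-1)/2) = (16 - 5)/21 = 0.523810.
Step 4: Exact two-sided p-value (enumerate n! = 5040 permutations of y under H0): p = 0.136111.
Step 5: alpha = 0.05. fail to reject H0.

tau_b = 0.5238 (C=16, D=5), p = 0.136111, fail to reject H0.


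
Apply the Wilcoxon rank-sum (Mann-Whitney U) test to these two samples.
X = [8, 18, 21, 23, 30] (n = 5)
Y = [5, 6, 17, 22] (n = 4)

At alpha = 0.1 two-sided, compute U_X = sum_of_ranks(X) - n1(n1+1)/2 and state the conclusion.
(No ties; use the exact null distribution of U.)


Step 1: Combine and sort all 9 observations; assign midranks.
sorted (value, group): (5,Y), (6,Y), (8,X), (17,Y), (18,X), (21,X), (22,Y), (23,X), (30,X)
ranks: 5->1, 6->2, 8->3, 17->4, 18->5, 21->6, 22->7, 23->8, 30->9
Step 2: Rank sum for X: R1 = 3 + 5 + 6 + 8 + 9 = 31.
Step 3: U_X = R1 - n1(n1+1)/2 = 31 - 5*6/2 = 31 - 15 = 16.
       U_Y = n1*n2 - U_X = 20 - 16 = 4.
Step 4: No ties, so the exact null distribution of U (based on enumerating the C(9,5) = 126 equally likely rank assignments) gives the two-sided p-value.
Step 5: p-value = 0.190476; compare to alpha = 0.1. fail to reject H0.

U_X = 16, p = 0.190476, fail to reject H0 at alpha = 0.1.


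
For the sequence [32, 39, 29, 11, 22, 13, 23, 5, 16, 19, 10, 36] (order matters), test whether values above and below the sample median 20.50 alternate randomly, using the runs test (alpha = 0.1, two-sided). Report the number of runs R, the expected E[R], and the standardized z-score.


Step 1: Compute median = 20.50; label A = above, B = below.
Labels in order: AAABABABBBBA  (n_A = 6, n_B = 6)
Step 2: Count runs R = 7.
Step 3: Under H0 (random ordering), E[R] = 2*n_A*n_B/(n_A+n_B) + 1 = 2*6*6/12 + 1 = 7.0000.
        Var[R] = 2*n_A*n_B*(2*n_A*n_B - n_A - n_B) / ((n_A+n_B)^2 * (n_A+n_B-1)) = 4320/1584 = 2.7273.
        SD[R] = 1.6514.
Step 4: R = E[R], so z = 0 with no continuity correction.
Step 5: Two-sided p-value via normal approximation = 2*(1 - Phi(|z|)) = 1.000000.
Step 6: alpha = 0.1. fail to reject H0.

R = 7, z = 0.0000, p = 1.000000, fail to reject H0.


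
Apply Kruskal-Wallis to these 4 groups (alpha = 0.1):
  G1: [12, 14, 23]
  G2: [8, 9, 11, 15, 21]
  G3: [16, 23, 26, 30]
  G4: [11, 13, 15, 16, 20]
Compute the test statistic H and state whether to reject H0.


Step 1: Combine all N = 17 observations and assign midranks.
sorted (value, group, rank): (8,G2,1), (9,G2,2), (11,G2,3.5), (11,G4,3.5), (12,G1,5), (13,G4,6), (14,G1,7), (15,G2,8.5), (15,G4,8.5), (16,G3,10.5), (16,G4,10.5), (20,G4,12), (21,G2,13), (23,G1,14.5), (23,G3,14.5), (26,G3,16), (30,G3,17)
Step 2: Sum ranks within each group.
R_1 = 26.5 (n_1 = 3)
R_2 = 28 (n_2 = 5)
R_3 = 58 (n_3 = 4)
R_4 = 40.5 (n_4 = 5)
Step 3: H = 12/(N(N+1)) * sum(R_i^2/n_i) - 3(N+1)
     = 12/(17*18) * (26.5^2/3 + 28^2/5 + 58^2/4 + 40.5^2/5) - 3*18
     = 0.039216 * 1559.93 - 54
     = 7.173856.
Step 4: Ties present; correction factor C = 1 - 24/(17^3 - 17) = 0.995098. Corrected H = 7.173856 / 0.995098 = 7.209195.
Step 5: Under H0, H ~ chi^2(3); p-value = 0.065521.
Step 6: alpha = 0.1. reject H0.

H = 7.2092, df = 3, p = 0.065521, reject H0.


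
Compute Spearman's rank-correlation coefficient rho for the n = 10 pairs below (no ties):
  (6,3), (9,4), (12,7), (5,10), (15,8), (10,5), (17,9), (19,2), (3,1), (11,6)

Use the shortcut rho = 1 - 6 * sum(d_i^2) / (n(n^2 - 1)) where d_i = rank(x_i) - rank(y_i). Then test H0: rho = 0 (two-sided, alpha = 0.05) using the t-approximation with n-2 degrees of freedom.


Step 1: Rank x and y separately (midranks; no ties here).
rank(x): 6->3, 9->4, 12->7, 5->2, 15->8, 10->5, 17->9, 19->10, 3->1, 11->6
rank(y): 3->3, 4->4, 7->7, 10->10, 8->8, 5->5, 9->9, 2->2, 1->1, 6->6
Step 2: d_i = R_x(i) - R_y(i); compute d_i^2.
  (3-3)^2=0, (4-4)^2=0, (7-7)^2=0, (2-10)^2=64, (8-8)^2=0, (5-5)^2=0, (9-9)^2=0, (10-2)^2=64, (1-1)^2=0, (6-6)^2=0
sum(d^2) = 128.
Step 3: rho = 1 - 6*128 / (10*(10^2 - 1)) = 1 - 768/990 = 0.224242.
Step 4: Under H0, t = rho * sqrt((n-2)/(1-rho^2)) = 0.6508 ~ t(8).
Step 5: Two-sided p-value from the t-distribution with 8 df = 0.533401.
Step 6: alpha = 0.05. fail to reject H0.

rho = 0.2242, p = 0.533401, fail to reject H0 at alpha = 0.05.


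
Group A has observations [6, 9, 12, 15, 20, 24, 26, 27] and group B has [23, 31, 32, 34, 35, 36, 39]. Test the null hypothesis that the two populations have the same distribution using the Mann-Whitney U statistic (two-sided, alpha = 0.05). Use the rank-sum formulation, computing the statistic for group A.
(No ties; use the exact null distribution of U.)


Step 1: Combine and sort all 15 observations; assign midranks.
sorted (value, group): (6,X), (9,X), (12,X), (15,X), (20,X), (23,Y), (24,X), (26,X), (27,X), (31,Y), (32,Y), (34,Y), (35,Y), (36,Y), (39,Y)
ranks: 6->1, 9->2, 12->3, 15->4, 20->5, 23->6, 24->7, 26->8, 27->9, 31->10, 32->11, 34->12, 35->13, 36->14, 39->15
Step 2: Rank sum for X: R1 = 1 + 2 + 3 + 4 + 5 + 7 + 8 + 9 = 39.
Step 3: U_X = R1 - n1(n1+1)/2 = 39 - 8*9/2 = 39 - 36 = 3.
       U_Y = n1*n2 - U_X = 56 - 3 = 53.
Step 4: No ties, so the exact null distribution of U (based on enumerating the C(15,8) = 6435 equally likely rank assignments) gives the two-sided p-value.
Step 5: p-value = 0.002176; compare to alpha = 0.05. reject H0.

U_X = 3, p = 0.002176, reject H0 at alpha = 0.05.


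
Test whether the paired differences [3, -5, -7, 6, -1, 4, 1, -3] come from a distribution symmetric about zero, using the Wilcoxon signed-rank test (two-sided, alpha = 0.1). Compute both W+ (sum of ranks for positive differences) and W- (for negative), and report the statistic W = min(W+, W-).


Step 1: Drop any zero differences (none here) and take |d_i|.
|d| = [3, 5, 7, 6, 1, 4, 1, 3]
Step 2: Midrank |d_i| (ties get averaged ranks).
ranks: |3|->3.5, |5|->6, |7|->8, |6|->7, |1|->1.5, |4|->5, |1|->1.5, |3|->3.5
Step 3: Attach original signs; sum ranks with positive sign and with negative sign.
W+ = 3.5 + 7 + 5 + 1.5 = 17
W- = 6 + 8 + 1.5 + 3.5 = 19
(Check: W+ + W- = 36 should equal n(n+1)/2 = 36.)
Step 4: Test statistic W = min(W+, W-) = 17.
Step 5: Ties in |d|, so use the tie-corrected normal approximation.
        E[W] = n(n+1)/4 = 8*9/4 = 18.
        Tie groups: |d|=1 (t=2), |d|=3 (t=2); sum(t^3 - t) = 12.
        Var[W] = n(n+1)(2n+1)/24 - sum(t^3-t)/48 = 1224/24 - 12/48 = 50.75.
        z = (W - E[W]) / sqrt(Var[W]) = (17 - 18) / 7.1239 = -0.1404.
        Two-sided p = 2*Phi(z) = 0.888366.
Step 6: alpha = 0.1. fail to reject H0.

W+ = 17, W- = 19, W = min = 17, p = 0.888366, fail to reject H0.


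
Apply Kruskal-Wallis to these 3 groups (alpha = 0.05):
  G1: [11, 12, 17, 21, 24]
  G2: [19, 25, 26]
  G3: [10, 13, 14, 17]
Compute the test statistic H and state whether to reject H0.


Step 1: Combine all N = 12 observations and assign midranks.
sorted (value, group, rank): (10,G3,1), (11,G1,2), (12,G1,3), (13,G3,4), (14,G3,5), (17,G1,6.5), (17,G3,6.5), (19,G2,8), (21,G1,9), (24,G1,10), (25,G2,11), (26,G2,12)
Step 2: Sum ranks within each group.
R_1 = 30.5 (n_1 = 5)
R_2 = 31 (n_2 = 3)
R_3 = 16.5 (n_3 = 4)
Step 3: H = 12/(N(N+1)) * sum(R_i^2/n_i) - 3(N+1)
     = 12/(12*13) * (30.5^2/5 + 31^2/3 + 16.5^2/4) - 3*13
     = 0.076923 * 574.446 - 39
     = 5.188141.
Step 4: Ties present; correction factor C = 1 - 6/(12^3 - 12) = 0.996503. Corrected H = 5.188141 / 0.996503 = 5.206345.
Step 5: Under H0, H ~ chi^2(2); p-value = 0.074038.
Step 6: alpha = 0.05. fail to reject H0.

H = 5.2063, df = 2, p = 0.074038, fail to reject H0.


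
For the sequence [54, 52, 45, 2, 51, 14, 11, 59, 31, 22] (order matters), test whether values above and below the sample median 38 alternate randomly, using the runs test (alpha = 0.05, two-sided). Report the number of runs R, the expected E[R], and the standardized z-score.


Step 1: Compute median = 38; label A = above, B = below.
Labels in order: AAABABBABB  (n_A = 5, n_B = 5)
Step 2: Count runs R = 6.
Step 3: Under H0 (random ordering), E[R] = 2*n_A*n_B/(n_A+n_B) + 1 = 2*5*5/10 + 1 = 6.0000.
        Var[R] = 2*n_A*n_B*(2*n_A*n_B - n_A - n_B) / ((n_A+n_B)^2 * (n_A+n_B-1)) = 2000/900 = 2.2222.
        SD[R] = 1.4907.
Step 4: R = E[R], so z = 0 with no continuity correction.
Step 5: Two-sided p-value via normal approximation = 2*(1 - Phi(|z|)) = 1.000000.
Step 6: alpha = 0.05. fail to reject H0.

R = 6, z = 0.0000, p = 1.000000, fail to reject H0.


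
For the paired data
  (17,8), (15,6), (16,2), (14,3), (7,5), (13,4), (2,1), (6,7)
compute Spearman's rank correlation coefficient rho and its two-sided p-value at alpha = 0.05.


Step 1: Rank x and y separately (midranks; no ties here).
rank(x): 17->8, 15->6, 16->7, 14->5, 7->3, 13->4, 2->1, 6->2
rank(y): 8->8, 6->6, 2->2, 3->3, 5->5, 4->4, 1->1, 7->7
Step 2: d_i = R_x(i) - R_y(i); compute d_i^2.
  (8-8)^2=0, (6-6)^2=0, (7-2)^2=25, (5-3)^2=4, (3-5)^2=4, (4-4)^2=0, (1-1)^2=0, (2-7)^2=25
sum(d^2) = 58.
Step 3: rho = 1 - 6*58 / (8*(8^2 - 1)) = 1 - 348/504 = 0.309524.
Step 4: Under H0, t = rho * sqrt((n-2)/(1-rho^2)) = 0.7973 ~ t(6).
Step 5: Two-sided p-value from the t-distribution with 6 df = 0.455645.
Step 6: alpha = 0.05. fail to reject H0.

rho = 0.3095, p = 0.455645, fail to reject H0 at alpha = 0.05.


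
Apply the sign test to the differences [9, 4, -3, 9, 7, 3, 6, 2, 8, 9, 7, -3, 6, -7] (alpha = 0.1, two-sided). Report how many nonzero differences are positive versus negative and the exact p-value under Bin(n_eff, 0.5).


Step 1: Discard zero differences. Original n = 14; n_eff = number of nonzero differences = 14.
Nonzero differences (with sign): +9, +4, -3, +9, +7, +3, +6, +2, +8, +9, +7, -3, +6, -7
Step 2: Count signs: positive = 11, negative = 3.
Step 3: Under H0: P(positive) = 0.5, so the number of positives S ~ Bin(14, 0.5).
Step 4: Two-sided exact p-value = sum of Bin(14,0.5) probabilities at or below the observed probability = 0.057373.
Step 5: alpha = 0.1. reject H0.

n_eff = 14, pos = 11, neg = 3, p = 0.057373, reject H0.


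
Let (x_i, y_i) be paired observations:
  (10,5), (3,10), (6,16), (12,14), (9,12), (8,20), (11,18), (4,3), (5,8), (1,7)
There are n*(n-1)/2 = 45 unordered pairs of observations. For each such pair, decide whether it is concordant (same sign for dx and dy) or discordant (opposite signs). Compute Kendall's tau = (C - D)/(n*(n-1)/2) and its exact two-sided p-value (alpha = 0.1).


Step 1: Enumerate the 45 unordered pairs (i,j) with i<j and classify each by sign(x_j-x_i) * sign(y_j-y_i).
  (1,2):dx=-7,dy=+5->D; (1,3):dx=-4,dy=+11->D; (1,4):dx=+2,dy=+9->C; (1,5):dx=-1,dy=+7->D
  (1,6):dx=-2,dy=+15->D; (1,7):dx=+1,dy=+13->C; (1,8):dx=-6,dy=-2->C; (1,9):dx=-5,dy=+3->D
  (1,10):dx=-9,dy=+2->D; (2,3):dx=+3,dy=+6->C; (2,4):dx=+9,dy=+4->C; (2,5):dx=+6,dy=+2->C
  (2,6):dx=+5,dy=+10->C; (2,7):dx=+8,dy=+8->C; (2,8):dx=+1,dy=-7->D; (2,9):dx=+2,dy=-2->D
  (2,10):dx=-2,dy=-3->C; (3,4):dx=+6,dy=-2->D; (3,5):dx=+3,dy=-4->D; (3,6):dx=+2,dy=+4->C
  (3,7):dx=+5,dy=+2->C; (3,8):dx=-2,dy=-13->C; (3,9):dx=-1,dy=-8->C; (3,10):dx=-5,dy=-9->C
  (4,5):dx=-3,dy=-2->C; (4,6):dx=-4,dy=+6->D; (4,7):dx=-1,dy=+4->D; (4,8):dx=-8,dy=-11->C
  (4,9):dx=-7,dy=-6->C; (4,10):dx=-11,dy=-7->C; (5,6):dx=-1,dy=+8->D; (5,7):dx=+2,dy=+6->C
  (5,8):dx=-5,dy=-9->C; (5,9):dx=-4,dy=-4->C; (5,10):dx=-8,dy=-5->C; (6,7):dx=+3,dy=-2->D
  (6,8):dx=-4,dy=-17->C; (6,9):dx=-3,dy=-12->C; (6,10):dx=-7,dy=-13->C; (7,8):dx=-7,dy=-15->C
  (7,9):dx=-6,dy=-10->C; (7,10):dx=-10,dy=-11->C; (8,9):dx=+1,dy=+5->C; (8,10):dx=-3,dy=+4->D
  (9,10):dx=-4,dy=-1->C
Step 2: C = 30, D = 15, total pairs = 45.
Step 3: tau = (C - D)/(n(n-1)/2) = (30 - 15)/45 = 0.333333.
Step 4: Exact two-sided p-value (enumerate n! = 3628800 permutations of y under H0): p = 0.216373.
Step 5: alpha = 0.1. fail to reject H0.

tau_b = 0.3333 (C=30, D=15), p = 0.216373, fail to reject H0.
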